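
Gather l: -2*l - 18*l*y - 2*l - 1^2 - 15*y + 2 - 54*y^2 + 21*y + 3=l*(-18*y - 4) - 54*y^2 + 6*y + 4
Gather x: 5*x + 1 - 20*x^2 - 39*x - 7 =-20*x^2 - 34*x - 6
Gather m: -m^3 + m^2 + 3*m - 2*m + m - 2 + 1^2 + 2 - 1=-m^3 + m^2 + 2*m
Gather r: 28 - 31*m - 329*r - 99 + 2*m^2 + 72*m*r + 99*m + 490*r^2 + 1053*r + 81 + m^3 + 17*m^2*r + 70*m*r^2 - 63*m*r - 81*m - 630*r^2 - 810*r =m^3 + 2*m^2 - 13*m + r^2*(70*m - 140) + r*(17*m^2 + 9*m - 86) + 10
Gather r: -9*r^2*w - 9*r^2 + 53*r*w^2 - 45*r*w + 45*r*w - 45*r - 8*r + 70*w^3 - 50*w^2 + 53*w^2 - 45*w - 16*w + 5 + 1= r^2*(-9*w - 9) + r*(53*w^2 - 53) + 70*w^3 + 3*w^2 - 61*w + 6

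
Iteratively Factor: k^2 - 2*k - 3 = (k - 3)*(k + 1)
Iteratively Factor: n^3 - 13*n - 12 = (n + 3)*(n^2 - 3*n - 4) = (n - 4)*(n + 3)*(n + 1)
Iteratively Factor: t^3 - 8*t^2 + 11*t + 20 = (t + 1)*(t^2 - 9*t + 20) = (t - 4)*(t + 1)*(t - 5)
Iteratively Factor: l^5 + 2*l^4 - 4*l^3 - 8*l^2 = (l - 2)*(l^4 + 4*l^3 + 4*l^2) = l*(l - 2)*(l^3 + 4*l^2 + 4*l) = l*(l - 2)*(l + 2)*(l^2 + 2*l) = l^2*(l - 2)*(l + 2)*(l + 2)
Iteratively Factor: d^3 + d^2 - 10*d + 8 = (d + 4)*(d^2 - 3*d + 2) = (d - 2)*(d + 4)*(d - 1)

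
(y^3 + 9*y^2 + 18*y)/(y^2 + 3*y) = y + 6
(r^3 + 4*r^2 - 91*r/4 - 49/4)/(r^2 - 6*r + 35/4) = (2*r^2 + 15*r + 7)/(2*r - 5)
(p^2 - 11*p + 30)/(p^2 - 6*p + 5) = (p - 6)/(p - 1)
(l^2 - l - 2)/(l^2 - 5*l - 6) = (l - 2)/(l - 6)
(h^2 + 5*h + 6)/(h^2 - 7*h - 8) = (h^2 + 5*h + 6)/(h^2 - 7*h - 8)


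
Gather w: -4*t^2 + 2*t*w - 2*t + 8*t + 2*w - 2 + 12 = -4*t^2 + 6*t + w*(2*t + 2) + 10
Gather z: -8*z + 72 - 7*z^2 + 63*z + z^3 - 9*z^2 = z^3 - 16*z^2 + 55*z + 72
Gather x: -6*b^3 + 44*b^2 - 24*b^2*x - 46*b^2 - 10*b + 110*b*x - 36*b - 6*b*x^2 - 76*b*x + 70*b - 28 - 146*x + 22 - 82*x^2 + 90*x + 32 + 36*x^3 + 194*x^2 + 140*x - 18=-6*b^3 - 2*b^2 + 24*b + 36*x^3 + x^2*(112 - 6*b) + x*(-24*b^2 + 34*b + 84) + 8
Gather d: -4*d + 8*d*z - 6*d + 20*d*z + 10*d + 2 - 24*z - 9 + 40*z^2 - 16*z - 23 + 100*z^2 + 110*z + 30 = 28*d*z + 140*z^2 + 70*z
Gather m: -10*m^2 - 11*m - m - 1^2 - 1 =-10*m^2 - 12*m - 2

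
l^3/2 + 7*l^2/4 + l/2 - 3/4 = (l/2 + 1/2)*(l - 1/2)*(l + 3)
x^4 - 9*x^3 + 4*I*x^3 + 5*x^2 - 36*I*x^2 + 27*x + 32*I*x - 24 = (x - 8)*(x - 1)*(x + I)*(x + 3*I)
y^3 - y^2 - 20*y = y*(y - 5)*(y + 4)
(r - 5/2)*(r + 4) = r^2 + 3*r/2 - 10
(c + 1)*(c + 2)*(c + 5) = c^3 + 8*c^2 + 17*c + 10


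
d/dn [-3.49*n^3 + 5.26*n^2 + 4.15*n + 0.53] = -10.47*n^2 + 10.52*n + 4.15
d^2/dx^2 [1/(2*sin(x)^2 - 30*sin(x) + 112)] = (-4*sin(x)^4 + 45*sin(x)^3 + 5*sin(x)^2 - 930*sin(x) + 338)/(2*(sin(x)^2 - 15*sin(x) + 56)^3)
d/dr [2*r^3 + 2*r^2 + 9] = 2*r*(3*r + 2)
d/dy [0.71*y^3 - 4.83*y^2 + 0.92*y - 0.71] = 2.13*y^2 - 9.66*y + 0.92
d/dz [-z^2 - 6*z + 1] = -2*z - 6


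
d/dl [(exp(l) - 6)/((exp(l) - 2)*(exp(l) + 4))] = (-exp(2*l) + 12*exp(l) + 4)*exp(l)/(exp(4*l) + 4*exp(3*l) - 12*exp(2*l) - 32*exp(l) + 64)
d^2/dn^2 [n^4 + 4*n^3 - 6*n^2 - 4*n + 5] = 12*n^2 + 24*n - 12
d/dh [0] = 0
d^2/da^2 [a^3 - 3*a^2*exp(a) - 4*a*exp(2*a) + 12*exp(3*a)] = -3*a^2*exp(a) - 16*a*exp(2*a) - 12*a*exp(a) + 6*a + 108*exp(3*a) - 16*exp(2*a) - 6*exp(a)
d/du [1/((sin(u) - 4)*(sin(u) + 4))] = -sin(2*u)/((sin(u) - 4)^2*(sin(u) + 4)^2)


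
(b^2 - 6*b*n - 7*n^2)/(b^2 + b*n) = (b - 7*n)/b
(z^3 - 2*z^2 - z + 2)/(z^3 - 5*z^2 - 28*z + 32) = (z^2 - z - 2)/(z^2 - 4*z - 32)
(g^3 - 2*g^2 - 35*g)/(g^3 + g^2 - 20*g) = (g - 7)/(g - 4)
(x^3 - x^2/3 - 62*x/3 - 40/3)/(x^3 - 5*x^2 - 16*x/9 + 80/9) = 3*(3*x^2 + 14*x + 8)/(9*x^2 - 16)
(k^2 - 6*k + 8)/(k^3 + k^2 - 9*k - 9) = (k^2 - 6*k + 8)/(k^3 + k^2 - 9*k - 9)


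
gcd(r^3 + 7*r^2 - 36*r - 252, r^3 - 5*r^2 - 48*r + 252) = r^2 + r - 42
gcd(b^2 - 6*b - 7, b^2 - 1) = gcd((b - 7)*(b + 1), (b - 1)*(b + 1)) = b + 1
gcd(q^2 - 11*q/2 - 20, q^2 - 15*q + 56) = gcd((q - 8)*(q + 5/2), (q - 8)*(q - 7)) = q - 8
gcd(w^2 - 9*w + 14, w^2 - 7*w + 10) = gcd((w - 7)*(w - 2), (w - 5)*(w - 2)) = w - 2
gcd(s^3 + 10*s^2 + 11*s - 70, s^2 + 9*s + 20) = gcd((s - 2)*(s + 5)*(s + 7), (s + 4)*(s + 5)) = s + 5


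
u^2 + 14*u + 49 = (u + 7)^2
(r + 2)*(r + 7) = r^2 + 9*r + 14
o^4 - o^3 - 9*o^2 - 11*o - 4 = (o - 4)*(o + 1)^3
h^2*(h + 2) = h^3 + 2*h^2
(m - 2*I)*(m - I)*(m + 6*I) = m^3 + 3*I*m^2 + 16*m - 12*I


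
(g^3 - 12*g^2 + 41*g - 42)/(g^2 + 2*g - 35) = (g^3 - 12*g^2 + 41*g - 42)/(g^2 + 2*g - 35)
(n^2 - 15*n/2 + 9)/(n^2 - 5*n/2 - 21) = (2*n - 3)/(2*n + 7)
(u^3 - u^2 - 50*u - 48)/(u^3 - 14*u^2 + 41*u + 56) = (u + 6)/(u - 7)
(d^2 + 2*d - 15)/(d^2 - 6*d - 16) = (-d^2 - 2*d + 15)/(-d^2 + 6*d + 16)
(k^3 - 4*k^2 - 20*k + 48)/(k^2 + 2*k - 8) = k - 6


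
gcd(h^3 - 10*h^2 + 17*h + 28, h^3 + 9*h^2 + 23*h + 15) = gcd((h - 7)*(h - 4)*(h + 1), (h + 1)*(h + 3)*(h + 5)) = h + 1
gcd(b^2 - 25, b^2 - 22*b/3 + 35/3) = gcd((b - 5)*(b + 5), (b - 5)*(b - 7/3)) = b - 5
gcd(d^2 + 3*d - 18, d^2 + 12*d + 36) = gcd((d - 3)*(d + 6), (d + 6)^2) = d + 6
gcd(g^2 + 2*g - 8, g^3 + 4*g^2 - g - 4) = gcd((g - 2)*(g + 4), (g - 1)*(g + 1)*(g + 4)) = g + 4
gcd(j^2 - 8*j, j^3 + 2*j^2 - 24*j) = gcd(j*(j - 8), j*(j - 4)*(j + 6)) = j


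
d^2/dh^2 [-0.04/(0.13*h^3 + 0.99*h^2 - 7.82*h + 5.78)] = ((0.0312*h + 0.0792)*(0.13*h^3 + 0.99*h^2 - 7.82*h + 5.78) - 0.04*(0.39*h^2 + 1.98*h - 7.82)*(0.78*h^2 + 3.96*h - 15.64))/(0.13*h^3 + 0.99*h^2 - 7.82*h + 5.78)^3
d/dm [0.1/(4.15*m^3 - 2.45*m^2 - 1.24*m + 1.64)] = (-1.245*m^2 + 0.49*m + 0.124)/(4.15*m^3 - 2.45*m^2 - 1.24*m + 1.64)^2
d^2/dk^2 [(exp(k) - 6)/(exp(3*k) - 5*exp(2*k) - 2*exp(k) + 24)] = (4*exp(6*k) - 69*exp(5*k) + 363*exp(4*k) - 898*exp(3*k) + 1836*exp(2*k) - 2856*exp(k) + 288)*exp(k)/(exp(9*k) - 15*exp(8*k) + 69*exp(7*k) + 7*exp(6*k) - 858*exp(5*k) + 1452*exp(4*k) + 3160*exp(3*k) - 8352*exp(2*k) - 3456*exp(k) + 13824)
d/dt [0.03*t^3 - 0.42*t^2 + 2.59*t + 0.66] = 0.09*t^2 - 0.84*t + 2.59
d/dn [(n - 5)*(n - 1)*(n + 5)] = 3*n^2 - 2*n - 25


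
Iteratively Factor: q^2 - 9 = (q - 3)*(q + 3)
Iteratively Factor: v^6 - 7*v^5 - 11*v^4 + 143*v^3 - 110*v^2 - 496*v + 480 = (v + 4)*(v^5 - 11*v^4 + 33*v^3 + 11*v^2 - 154*v + 120) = (v - 5)*(v + 4)*(v^4 - 6*v^3 + 3*v^2 + 26*v - 24) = (v - 5)*(v - 3)*(v + 4)*(v^3 - 3*v^2 - 6*v + 8) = (v - 5)*(v - 3)*(v - 1)*(v + 4)*(v^2 - 2*v - 8) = (v - 5)*(v - 3)*(v - 1)*(v + 2)*(v + 4)*(v - 4)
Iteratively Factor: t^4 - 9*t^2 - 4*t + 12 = (t - 1)*(t^3 + t^2 - 8*t - 12) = (t - 1)*(t + 2)*(t^2 - t - 6) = (t - 3)*(t - 1)*(t + 2)*(t + 2)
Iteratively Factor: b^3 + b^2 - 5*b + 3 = (b + 3)*(b^2 - 2*b + 1) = (b - 1)*(b + 3)*(b - 1)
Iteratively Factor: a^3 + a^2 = (a + 1)*(a^2) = a*(a + 1)*(a)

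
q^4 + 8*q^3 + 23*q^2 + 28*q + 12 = (q + 1)*(q + 2)^2*(q + 3)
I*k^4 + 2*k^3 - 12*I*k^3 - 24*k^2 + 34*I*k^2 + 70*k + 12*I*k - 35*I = (k - 7)*(k - 5)*(k - I)*(I*k + 1)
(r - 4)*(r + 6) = r^2 + 2*r - 24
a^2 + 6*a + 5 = (a + 1)*(a + 5)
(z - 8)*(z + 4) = z^2 - 4*z - 32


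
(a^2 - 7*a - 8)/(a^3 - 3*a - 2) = (a - 8)/(a^2 - a - 2)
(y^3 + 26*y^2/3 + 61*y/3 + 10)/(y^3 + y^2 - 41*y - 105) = (y + 2/3)/(y - 7)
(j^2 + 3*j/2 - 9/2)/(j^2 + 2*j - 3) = (j - 3/2)/(j - 1)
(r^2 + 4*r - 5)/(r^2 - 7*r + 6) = (r + 5)/(r - 6)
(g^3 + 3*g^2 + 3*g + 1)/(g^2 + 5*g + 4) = (g^2 + 2*g + 1)/(g + 4)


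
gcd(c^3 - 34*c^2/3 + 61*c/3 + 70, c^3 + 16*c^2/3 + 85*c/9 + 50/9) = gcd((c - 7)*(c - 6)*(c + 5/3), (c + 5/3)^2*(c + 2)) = c + 5/3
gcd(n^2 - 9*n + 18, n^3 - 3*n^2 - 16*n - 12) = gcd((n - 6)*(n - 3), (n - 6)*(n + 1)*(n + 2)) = n - 6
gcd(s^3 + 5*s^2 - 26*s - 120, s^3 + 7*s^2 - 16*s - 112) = s + 4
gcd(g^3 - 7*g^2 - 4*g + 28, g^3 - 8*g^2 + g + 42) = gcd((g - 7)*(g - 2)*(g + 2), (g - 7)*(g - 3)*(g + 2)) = g^2 - 5*g - 14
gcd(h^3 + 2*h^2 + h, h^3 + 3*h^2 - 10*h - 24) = 1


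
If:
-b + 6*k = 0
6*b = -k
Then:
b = 0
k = 0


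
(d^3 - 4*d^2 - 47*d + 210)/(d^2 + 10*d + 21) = (d^2 - 11*d + 30)/(d + 3)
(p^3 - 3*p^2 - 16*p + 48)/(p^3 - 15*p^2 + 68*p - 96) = (p + 4)/(p - 8)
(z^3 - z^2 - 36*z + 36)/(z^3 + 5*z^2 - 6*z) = (z - 6)/z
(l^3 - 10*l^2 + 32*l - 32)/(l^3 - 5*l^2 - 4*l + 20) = (l^2 - 8*l + 16)/(l^2 - 3*l - 10)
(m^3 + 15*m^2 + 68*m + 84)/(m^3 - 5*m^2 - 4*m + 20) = (m^2 + 13*m + 42)/(m^2 - 7*m + 10)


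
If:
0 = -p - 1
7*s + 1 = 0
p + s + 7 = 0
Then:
No Solution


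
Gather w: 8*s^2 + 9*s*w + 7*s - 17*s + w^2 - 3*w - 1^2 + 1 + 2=8*s^2 - 10*s + w^2 + w*(9*s - 3) + 2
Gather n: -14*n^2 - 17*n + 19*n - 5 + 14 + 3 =-14*n^2 + 2*n + 12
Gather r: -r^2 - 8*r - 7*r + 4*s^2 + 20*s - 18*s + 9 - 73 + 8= -r^2 - 15*r + 4*s^2 + 2*s - 56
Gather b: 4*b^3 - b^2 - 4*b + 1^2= 4*b^3 - b^2 - 4*b + 1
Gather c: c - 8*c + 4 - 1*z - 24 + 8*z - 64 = -7*c + 7*z - 84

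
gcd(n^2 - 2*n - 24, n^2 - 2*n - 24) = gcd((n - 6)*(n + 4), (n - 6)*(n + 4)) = n^2 - 2*n - 24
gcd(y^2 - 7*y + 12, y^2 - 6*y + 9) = y - 3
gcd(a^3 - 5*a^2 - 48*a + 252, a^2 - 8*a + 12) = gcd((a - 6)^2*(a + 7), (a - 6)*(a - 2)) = a - 6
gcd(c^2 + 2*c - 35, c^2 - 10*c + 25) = c - 5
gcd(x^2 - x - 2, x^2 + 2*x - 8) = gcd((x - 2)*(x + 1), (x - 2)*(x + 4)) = x - 2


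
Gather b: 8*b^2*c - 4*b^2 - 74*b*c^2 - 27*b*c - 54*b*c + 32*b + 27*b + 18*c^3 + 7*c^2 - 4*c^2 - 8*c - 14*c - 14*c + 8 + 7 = b^2*(8*c - 4) + b*(-74*c^2 - 81*c + 59) + 18*c^3 + 3*c^2 - 36*c + 15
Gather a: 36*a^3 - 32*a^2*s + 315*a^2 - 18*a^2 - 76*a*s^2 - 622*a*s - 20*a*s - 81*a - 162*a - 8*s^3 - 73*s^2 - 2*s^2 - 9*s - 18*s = 36*a^3 + a^2*(297 - 32*s) + a*(-76*s^2 - 642*s - 243) - 8*s^3 - 75*s^2 - 27*s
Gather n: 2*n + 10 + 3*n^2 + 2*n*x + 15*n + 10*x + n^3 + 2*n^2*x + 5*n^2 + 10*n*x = n^3 + n^2*(2*x + 8) + n*(12*x + 17) + 10*x + 10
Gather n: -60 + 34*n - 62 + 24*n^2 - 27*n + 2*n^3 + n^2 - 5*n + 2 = 2*n^3 + 25*n^2 + 2*n - 120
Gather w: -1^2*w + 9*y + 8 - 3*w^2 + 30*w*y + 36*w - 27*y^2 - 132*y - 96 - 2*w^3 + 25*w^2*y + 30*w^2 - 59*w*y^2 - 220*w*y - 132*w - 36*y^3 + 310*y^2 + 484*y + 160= -2*w^3 + w^2*(25*y + 27) + w*(-59*y^2 - 190*y - 97) - 36*y^3 + 283*y^2 + 361*y + 72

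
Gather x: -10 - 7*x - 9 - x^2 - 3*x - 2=-x^2 - 10*x - 21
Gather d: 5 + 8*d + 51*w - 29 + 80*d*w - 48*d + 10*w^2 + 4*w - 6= d*(80*w - 40) + 10*w^2 + 55*w - 30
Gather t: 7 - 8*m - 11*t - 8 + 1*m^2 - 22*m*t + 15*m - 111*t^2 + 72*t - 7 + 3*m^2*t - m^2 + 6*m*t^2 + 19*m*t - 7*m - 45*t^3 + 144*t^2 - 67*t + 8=-45*t^3 + t^2*(6*m + 33) + t*(3*m^2 - 3*m - 6)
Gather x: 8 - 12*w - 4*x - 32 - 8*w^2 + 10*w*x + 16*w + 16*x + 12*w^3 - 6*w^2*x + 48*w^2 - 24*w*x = 12*w^3 + 40*w^2 + 4*w + x*(-6*w^2 - 14*w + 12) - 24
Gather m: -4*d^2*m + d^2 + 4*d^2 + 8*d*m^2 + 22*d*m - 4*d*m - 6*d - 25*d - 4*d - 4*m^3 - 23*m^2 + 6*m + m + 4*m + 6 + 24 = 5*d^2 - 35*d - 4*m^3 + m^2*(8*d - 23) + m*(-4*d^2 + 18*d + 11) + 30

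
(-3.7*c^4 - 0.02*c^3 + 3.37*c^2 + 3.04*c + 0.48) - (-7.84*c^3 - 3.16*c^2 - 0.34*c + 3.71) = -3.7*c^4 + 7.82*c^3 + 6.53*c^2 + 3.38*c - 3.23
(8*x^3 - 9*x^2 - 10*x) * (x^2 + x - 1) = 8*x^5 - x^4 - 27*x^3 - x^2 + 10*x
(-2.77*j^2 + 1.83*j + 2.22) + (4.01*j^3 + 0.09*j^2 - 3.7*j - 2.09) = 4.01*j^3 - 2.68*j^2 - 1.87*j + 0.13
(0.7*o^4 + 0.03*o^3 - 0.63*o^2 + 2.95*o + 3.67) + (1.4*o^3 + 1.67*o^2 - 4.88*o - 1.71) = 0.7*o^4 + 1.43*o^3 + 1.04*o^2 - 1.93*o + 1.96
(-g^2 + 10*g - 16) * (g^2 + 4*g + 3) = -g^4 + 6*g^3 + 21*g^2 - 34*g - 48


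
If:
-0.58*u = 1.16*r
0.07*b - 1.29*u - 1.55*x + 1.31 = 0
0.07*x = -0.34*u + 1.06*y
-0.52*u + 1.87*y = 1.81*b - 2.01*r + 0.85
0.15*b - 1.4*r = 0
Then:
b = -0.47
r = -0.05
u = 0.10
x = 0.74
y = 0.08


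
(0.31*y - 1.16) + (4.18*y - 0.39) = 4.49*y - 1.55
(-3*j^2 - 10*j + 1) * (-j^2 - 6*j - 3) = 3*j^4 + 28*j^3 + 68*j^2 + 24*j - 3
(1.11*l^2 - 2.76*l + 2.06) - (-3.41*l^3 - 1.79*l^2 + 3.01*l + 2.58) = 3.41*l^3 + 2.9*l^2 - 5.77*l - 0.52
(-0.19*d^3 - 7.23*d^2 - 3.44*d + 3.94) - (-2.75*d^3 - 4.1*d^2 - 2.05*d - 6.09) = 2.56*d^3 - 3.13*d^2 - 1.39*d + 10.03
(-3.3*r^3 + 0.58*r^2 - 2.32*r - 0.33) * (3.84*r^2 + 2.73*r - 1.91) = -12.672*r^5 - 6.7818*r^4 - 1.0224*r^3 - 8.7086*r^2 + 3.5303*r + 0.6303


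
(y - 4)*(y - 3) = y^2 - 7*y + 12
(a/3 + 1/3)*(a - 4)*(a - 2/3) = a^3/3 - 11*a^2/9 - 2*a/3 + 8/9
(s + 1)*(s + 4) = s^2 + 5*s + 4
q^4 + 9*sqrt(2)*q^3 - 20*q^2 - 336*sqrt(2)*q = q*(q - 4*sqrt(2))*(q + 6*sqrt(2))*(q + 7*sqrt(2))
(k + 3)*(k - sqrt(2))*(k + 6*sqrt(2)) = k^3 + 3*k^2 + 5*sqrt(2)*k^2 - 12*k + 15*sqrt(2)*k - 36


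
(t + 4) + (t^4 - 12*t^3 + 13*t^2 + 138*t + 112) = t^4 - 12*t^3 + 13*t^2 + 139*t + 116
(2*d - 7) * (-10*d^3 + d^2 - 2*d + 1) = -20*d^4 + 72*d^3 - 11*d^2 + 16*d - 7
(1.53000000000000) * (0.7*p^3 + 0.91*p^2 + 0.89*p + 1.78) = 1.071*p^3 + 1.3923*p^2 + 1.3617*p + 2.7234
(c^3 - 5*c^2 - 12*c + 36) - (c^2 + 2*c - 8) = c^3 - 6*c^2 - 14*c + 44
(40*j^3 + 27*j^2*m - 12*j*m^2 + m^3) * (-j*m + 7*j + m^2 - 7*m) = -40*j^4*m + 280*j^4 + 13*j^3*m^2 - 91*j^3*m + 39*j^2*m^3 - 273*j^2*m^2 - 13*j*m^4 + 91*j*m^3 + m^5 - 7*m^4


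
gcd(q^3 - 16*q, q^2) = q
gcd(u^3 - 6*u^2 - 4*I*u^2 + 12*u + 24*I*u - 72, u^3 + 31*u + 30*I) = u - 6*I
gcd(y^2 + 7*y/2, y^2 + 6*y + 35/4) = y + 7/2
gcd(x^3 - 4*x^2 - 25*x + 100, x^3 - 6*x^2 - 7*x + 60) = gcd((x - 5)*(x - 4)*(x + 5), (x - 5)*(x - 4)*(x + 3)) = x^2 - 9*x + 20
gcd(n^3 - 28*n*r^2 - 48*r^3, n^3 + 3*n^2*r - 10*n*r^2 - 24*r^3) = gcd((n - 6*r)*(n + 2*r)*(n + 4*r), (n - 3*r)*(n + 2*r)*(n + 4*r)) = n^2 + 6*n*r + 8*r^2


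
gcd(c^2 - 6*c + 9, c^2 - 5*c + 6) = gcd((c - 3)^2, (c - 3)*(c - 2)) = c - 3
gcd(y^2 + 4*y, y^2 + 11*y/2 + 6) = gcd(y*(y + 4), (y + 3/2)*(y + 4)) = y + 4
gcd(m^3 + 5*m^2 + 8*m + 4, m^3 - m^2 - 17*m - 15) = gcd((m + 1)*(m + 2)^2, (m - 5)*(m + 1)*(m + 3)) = m + 1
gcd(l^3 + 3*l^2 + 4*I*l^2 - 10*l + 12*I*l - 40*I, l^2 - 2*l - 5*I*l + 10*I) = l - 2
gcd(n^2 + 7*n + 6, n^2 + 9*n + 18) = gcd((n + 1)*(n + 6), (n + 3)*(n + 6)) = n + 6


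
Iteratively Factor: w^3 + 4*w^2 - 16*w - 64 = (w + 4)*(w^2 - 16) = (w - 4)*(w + 4)*(w + 4)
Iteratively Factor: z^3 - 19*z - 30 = (z + 3)*(z^2 - 3*z - 10) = (z - 5)*(z + 3)*(z + 2)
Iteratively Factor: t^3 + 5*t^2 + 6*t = (t + 2)*(t^2 + 3*t) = (t + 2)*(t + 3)*(t)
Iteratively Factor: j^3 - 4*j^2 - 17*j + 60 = (j - 5)*(j^2 + j - 12) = (j - 5)*(j - 3)*(j + 4)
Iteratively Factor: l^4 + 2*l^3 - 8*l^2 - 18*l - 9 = (l + 1)*(l^3 + l^2 - 9*l - 9) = (l + 1)*(l + 3)*(l^2 - 2*l - 3) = (l + 1)^2*(l + 3)*(l - 3)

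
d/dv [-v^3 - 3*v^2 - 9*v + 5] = -3*v^2 - 6*v - 9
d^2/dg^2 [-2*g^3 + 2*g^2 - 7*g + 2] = 4 - 12*g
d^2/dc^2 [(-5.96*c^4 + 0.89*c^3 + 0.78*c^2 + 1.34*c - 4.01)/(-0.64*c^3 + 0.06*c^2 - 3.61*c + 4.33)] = (-7.105427357601e-15*c^8 - 28.2043839999999*c^6 + 100.396848*c^5 + 476.553288*c^4 - 1540.216382*c^3 + 1436.722278*c^2 - 36.566658*c + 31.293678)/(0.262144*c^9 - 0.073728*c^8 + 4.44288*c^7 - 6.152664*c^6 + 26.058252*c^5 - 62.416734*c^4 + 88.671037*c^3 - 172.661781*c^2 + 203.050587*c - 81.182737)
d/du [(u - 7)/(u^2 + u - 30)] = (u^2 + u - (u - 7)*(2*u + 1) - 30)/(u^2 + u - 30)^2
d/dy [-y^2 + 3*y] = 3 - 2*y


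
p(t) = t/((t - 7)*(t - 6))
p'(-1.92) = 0.01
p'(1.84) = 0.08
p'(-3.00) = 0.00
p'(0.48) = 0.03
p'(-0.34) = 0.02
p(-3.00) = -0.03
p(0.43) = 0.01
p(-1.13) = -0.02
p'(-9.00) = 0.00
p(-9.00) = -0.04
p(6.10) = -67.78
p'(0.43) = 0.03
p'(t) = -t/((t - 7)*(t - 6)^2) - t/((t - 7)^2*(t - 6)) + 1/((t - 7)*(t - 6))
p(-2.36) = -0.03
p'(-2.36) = 0.01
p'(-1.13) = 0.01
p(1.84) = 0.09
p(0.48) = 0.01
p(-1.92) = -0.03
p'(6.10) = 591.36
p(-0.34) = -0.01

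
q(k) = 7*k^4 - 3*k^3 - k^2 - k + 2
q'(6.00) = 5711.00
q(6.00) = 8384.00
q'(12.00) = 47063.00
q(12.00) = 139814.00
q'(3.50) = 1082.25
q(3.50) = 908.06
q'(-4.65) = -3001.55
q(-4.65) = 3559.39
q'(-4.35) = -2467.36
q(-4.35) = 2740.79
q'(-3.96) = -1872.99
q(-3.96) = 1897.96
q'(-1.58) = -130.75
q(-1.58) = 56.54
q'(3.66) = 1243.90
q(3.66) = 1093.96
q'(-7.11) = -10505.66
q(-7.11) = 18925.44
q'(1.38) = 52.69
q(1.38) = 16.22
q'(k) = 28*k^3 - 9*k^2 - 2*k - 1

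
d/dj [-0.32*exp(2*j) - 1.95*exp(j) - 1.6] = (-0.64*exp(j) - 1.95)*exp(j)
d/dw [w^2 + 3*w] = 2*w + 3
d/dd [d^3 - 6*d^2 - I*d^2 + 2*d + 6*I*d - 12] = 3*d^2 - 12*d - 2*I*d + 2 + 6*I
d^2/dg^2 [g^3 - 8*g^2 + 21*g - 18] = 6*g - 16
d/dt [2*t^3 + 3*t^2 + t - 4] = 6*t^2 + 6*t + 1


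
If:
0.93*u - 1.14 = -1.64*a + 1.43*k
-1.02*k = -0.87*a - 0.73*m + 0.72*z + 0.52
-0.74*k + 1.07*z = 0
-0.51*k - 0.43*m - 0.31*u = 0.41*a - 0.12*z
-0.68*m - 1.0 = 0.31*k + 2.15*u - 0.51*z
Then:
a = 0.80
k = -0.09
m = -0.43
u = -0.33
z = -0.06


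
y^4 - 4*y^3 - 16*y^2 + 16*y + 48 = (y - 6)*(y - 2)*(y + 2)^2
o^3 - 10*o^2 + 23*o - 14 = (o - 7)*(o - 2)*(o - 1)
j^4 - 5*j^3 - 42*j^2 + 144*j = j*(j - 8)*(j - 3)*(j + 6)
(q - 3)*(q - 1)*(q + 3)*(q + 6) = q^4 + 5*q^3 - 15*q^2 - 45*q + 54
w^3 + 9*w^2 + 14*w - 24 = (w - 1)*(w + 4)*(w + 6)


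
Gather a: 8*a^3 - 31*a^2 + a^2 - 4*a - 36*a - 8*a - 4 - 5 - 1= 8*a^3 - 30*a^2 - 48*a - 10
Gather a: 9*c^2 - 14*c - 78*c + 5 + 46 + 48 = 9*c^2 - 92*c + 99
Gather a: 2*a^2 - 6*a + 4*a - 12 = 2*a^2 - 2*a - 12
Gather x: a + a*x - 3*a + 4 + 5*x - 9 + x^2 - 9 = -2*a + x^2 + x*(a + 5) - 14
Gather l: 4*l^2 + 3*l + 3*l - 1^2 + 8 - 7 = 4*l^2 + 6*l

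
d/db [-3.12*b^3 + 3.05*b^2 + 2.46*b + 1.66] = -9.36*b^2 + 6.1*b + 2.46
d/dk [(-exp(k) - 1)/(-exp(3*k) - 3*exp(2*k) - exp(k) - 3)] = (-(exp(k) + 1)*(3*exp(2*k) + 6*exp(k) + 1) + exp(3*k) + 3*exp(2*k) + exp(k) + 3)*exp(k)/(exp(3*k) + 3*exp(2*k) + exp(k) + 3)^2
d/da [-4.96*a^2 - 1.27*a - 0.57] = -9.92*a - 1.27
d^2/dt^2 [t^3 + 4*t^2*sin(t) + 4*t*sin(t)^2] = -4*t^2*sin(t) + 16*t*cos(t) + 8*t*cos(2*t) + 6*t + 8*sin(t) + 8*sin(2*t)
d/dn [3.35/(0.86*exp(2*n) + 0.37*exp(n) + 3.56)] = (-5.762*exp(n) - 1.2395)*exp(n)/(0.86*exp(2*n) + 0.37*exp(n) + 3.56)^2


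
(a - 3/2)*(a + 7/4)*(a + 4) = a^3 + 17*a^2/4 - 13*a/8 - 21/2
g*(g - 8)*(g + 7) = g^3 - g^2 - 56*g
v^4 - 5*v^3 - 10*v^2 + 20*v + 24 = (v - 6)*(v - 2)*(v + 1)*(v + 2)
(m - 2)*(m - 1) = m^2 - 3*m + 2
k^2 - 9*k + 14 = (k - 7)*(k - 2)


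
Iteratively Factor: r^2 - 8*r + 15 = (r - 5)*(r - 3)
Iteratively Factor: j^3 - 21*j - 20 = (j + 4)*(j^2 - 4*j - 5) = (j + 1)*(j + 4)*(j - 5)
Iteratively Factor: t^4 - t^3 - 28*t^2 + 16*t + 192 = (t - 4)*(t^3 + 3*t^2 - 16*t - 48) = (t - 4)^2*(t^2 + 7*t + 12) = (t - 4)^2*(t + 4)*(t + 3)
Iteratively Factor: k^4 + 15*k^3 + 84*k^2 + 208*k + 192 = (k + 4)*(k^3 + 11*k^2 + 40*k + 48) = (k + 4)^2*(k^2 + 7*k + 12) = (k + 4)^3*(k + 3)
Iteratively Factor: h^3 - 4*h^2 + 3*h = (h)*(h^2 - 4*h + 3) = h*(h - 3)*(h - 1)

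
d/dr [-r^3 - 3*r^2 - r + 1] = -3*r^2 - 6*r - 1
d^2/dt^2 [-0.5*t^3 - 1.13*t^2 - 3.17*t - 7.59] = -3.0*t - 2.26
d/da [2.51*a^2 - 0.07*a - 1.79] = 5.02*a - 0.07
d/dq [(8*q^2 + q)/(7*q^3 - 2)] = 2*(-28*q^4 - 7*q^3 - 16*q - 1)/(49*q^6 - 28*q^3 + 4)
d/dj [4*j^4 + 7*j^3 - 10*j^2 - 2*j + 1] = 16*j^3 + 21*j^2 - 20*j - 2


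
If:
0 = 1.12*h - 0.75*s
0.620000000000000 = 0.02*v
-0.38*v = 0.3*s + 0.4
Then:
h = -27.19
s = -40.60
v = 31.00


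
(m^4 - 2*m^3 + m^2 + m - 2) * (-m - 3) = -m^5 - m^4 + 5*m^3 - 4*m^2 - m + 6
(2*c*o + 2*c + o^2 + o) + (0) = 2*c*o + 2*c + o^2 + o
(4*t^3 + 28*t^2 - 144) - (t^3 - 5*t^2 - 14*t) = 3*t^3 + 33*t^2 + 14*t - 144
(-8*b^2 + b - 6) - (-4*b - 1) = -8*b^2 + 5*b - 5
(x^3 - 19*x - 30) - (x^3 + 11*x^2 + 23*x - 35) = -11*x^2 - 42*x + 5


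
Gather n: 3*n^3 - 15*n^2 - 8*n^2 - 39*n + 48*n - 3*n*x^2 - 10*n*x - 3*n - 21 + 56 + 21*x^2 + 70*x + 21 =3*n^3 - 23*n^2 + n*(-3*x^2 - 10*x + 6) + 21*x^2 + 70*x + 56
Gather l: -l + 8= 8 - l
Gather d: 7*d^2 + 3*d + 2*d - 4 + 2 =7*d^2 + 5*d - 2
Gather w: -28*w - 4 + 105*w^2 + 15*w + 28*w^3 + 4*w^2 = 28*w^3 + 109*w^2 - 13*w - 4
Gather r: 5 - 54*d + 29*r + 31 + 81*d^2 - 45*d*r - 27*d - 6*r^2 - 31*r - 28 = 81*d^2 - 81*d - 6*r^2 + r*(-45*d - 2) + 8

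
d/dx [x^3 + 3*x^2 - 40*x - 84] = 3*x^2 + 6*x - 40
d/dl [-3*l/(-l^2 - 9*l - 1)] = 3*(1 - l^2)/(l^4 + 18*l^3 + 83*l^2 + 18*l + 1)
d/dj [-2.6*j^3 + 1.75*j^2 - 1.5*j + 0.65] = -7.8*j^2 + 3.5*j - 1.5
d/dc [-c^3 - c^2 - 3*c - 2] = -3*c^2 - 2*c - 3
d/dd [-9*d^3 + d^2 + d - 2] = -27*d^2 + 2*d + 1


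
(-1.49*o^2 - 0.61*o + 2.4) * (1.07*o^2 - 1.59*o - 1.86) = -1.5943*o^4 + 1.7164*o^3 + 6.3093*o^2 - 2.6814*o - 4.464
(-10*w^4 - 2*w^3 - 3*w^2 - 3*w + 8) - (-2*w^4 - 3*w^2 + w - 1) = -8*w^4 - 2*w^3 - 4*w + 9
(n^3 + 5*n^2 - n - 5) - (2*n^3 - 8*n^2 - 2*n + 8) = -n^3 + 13*n^2 + n - 13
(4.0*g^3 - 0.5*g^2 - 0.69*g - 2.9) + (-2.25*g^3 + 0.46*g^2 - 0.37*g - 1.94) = 1.75*g^3 - 0.04*g^2 - 1.06*g - 4.84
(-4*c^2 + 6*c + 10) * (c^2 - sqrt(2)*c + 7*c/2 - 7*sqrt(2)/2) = -4*c^4 - 8*c^3 + 4*sqrt(2)*c^3 + 8*sqrt(2)*c^2 + 31*c^2 - 31*sqrt(2)*c + 35*c - 35*sqrt(2)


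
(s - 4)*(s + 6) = s^2 + 2*s - 24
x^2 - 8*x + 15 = (x - 5)*(x - 3)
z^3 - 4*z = z*(z - 2)*(z + 2)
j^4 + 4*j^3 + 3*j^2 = j^2*(j + 1)*(j + 3)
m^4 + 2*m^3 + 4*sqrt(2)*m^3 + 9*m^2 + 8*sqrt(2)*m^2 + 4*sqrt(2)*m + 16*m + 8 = (m + 1)^2*(m + 2*sqrt(2))^2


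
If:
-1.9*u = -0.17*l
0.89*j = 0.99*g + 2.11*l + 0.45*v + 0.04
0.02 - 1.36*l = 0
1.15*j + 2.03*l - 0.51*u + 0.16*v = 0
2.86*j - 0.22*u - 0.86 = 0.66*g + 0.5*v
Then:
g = 0.88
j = 0.21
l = 0.01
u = 0.00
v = -1.69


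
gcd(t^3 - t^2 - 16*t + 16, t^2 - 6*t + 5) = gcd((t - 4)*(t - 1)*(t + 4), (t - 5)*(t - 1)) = t - 1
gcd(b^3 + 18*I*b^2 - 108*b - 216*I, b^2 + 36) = b + 6*I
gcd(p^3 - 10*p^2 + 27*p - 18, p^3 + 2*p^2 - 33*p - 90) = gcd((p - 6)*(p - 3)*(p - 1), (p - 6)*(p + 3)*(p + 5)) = p - 6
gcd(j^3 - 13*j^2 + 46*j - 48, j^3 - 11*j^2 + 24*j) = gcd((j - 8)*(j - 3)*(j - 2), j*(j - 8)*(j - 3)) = j^2 - 11*j + 24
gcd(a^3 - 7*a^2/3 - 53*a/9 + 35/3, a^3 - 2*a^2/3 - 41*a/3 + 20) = a^2 - 14*a/3 + 5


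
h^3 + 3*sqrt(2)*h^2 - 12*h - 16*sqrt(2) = (h - 2*sqrt(2))*(h + sqrt(2))*(h + 4*sqrt(2))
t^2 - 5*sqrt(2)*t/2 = t*(t - 5*sqrt(2)/2)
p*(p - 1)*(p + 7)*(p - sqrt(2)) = p^4 - sqrt(2)*p^3 + 6*p^3 - 6*sqrt(2)*p^2 - 7*p^2 + 7*sqrt(2)*p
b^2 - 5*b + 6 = (b - 3)*(b - 2)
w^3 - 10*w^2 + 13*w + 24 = (w - 8)*(w - 3)*(w + 1)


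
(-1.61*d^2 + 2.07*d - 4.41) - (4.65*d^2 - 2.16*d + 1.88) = -6.26*d^2 + 4.23*d - 6.29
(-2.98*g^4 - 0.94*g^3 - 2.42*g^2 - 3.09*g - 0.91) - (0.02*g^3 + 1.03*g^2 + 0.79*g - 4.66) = -2.98*g^4 - 0.96*g^3 - 3.45*g^2 - 3.88*g + 3.75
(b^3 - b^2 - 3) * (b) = b^4 - b^3 - 3*b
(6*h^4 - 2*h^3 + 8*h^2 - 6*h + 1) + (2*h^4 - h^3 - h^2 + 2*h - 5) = 8*h^4 - 3*h^3 + 7*h^2 - 4*h - 4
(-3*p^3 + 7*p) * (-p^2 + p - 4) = 3*p^5 - 3*p^4 + 5*p^3 + 7*p^2 - 28*p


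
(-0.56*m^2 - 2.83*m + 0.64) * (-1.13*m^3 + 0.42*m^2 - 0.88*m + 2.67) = 0.6328*m^5 + 2.9627*m^4 - 1.419*m^3 + 1.264*m^2 - 8.1193*m + 1.7088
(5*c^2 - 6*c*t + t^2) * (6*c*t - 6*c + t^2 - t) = 30*c^3*t - 30*c^3 - 31*c^2*t^2 + 31*c^2*t + t^4 - t^3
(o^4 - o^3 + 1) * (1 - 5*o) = -5*o^5 + 6*o^4 - o^3 - 5*o + 1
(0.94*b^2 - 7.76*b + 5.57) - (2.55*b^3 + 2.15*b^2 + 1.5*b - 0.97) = -2.55*b^3 - 1.21*b^2 - 9.26*b + 6.54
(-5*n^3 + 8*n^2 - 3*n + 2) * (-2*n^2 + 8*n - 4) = 10*n^5 - 56*n^4 + 90*n^3 - 60*n^2 + 28*n - 8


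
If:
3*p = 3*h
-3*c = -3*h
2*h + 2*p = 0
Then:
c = 0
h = 0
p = 0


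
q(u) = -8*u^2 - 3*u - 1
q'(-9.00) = 141.00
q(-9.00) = -622.00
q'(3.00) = -51.00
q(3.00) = -82.00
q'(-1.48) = 20.68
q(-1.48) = -14.08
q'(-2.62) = 38.92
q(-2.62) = -48.06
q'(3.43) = -57.88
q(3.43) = -105.41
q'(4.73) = -78.68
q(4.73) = -194.17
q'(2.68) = -45.88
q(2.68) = -66.50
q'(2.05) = -35.80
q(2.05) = -40.77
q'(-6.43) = 99.88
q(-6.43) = -312.47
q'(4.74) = -78.84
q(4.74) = -194.96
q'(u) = -16*u - 3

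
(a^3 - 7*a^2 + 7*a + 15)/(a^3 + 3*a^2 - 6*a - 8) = (a^2 - 8*a + 15)/(a^2 + 2*a - 8)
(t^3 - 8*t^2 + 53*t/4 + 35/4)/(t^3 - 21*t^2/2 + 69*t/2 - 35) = (t + 1/2)/(t - 2)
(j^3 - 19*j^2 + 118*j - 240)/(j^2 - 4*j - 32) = (j^2 - 11*j + 30)/(j + 4)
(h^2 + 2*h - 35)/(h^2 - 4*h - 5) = (h + 7)/(h + 1)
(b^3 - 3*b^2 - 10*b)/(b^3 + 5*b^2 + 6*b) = (b - 5)/(b + 3)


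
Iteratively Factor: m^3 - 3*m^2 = (m)*(m^2 - 3*m) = m^2*(m - 3)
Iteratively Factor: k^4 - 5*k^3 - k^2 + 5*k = (k)*(k^3 - 5*k^2 - k + 5) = k*(k - 5)*(k^2 - 1) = k*(k - 5)*(k + 1)*(k - 1)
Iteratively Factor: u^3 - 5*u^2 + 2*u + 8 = (u - 2)*(u^2 - 3*u - 4) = (u - 4)*(u - 2)*(u + 1)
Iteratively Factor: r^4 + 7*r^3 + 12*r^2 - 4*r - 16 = (r + 4)*(r^3 + 3*r^2 - 4) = (r - 1)*(r + 4)*(r^2 + 4*r + 4) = (r - 1)*(r + 2)*(r + 4)*(r + 2)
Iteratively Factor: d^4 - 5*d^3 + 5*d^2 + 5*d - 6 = (d - 2)*(d^3 - 3*d^2 - d + 3) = (d - 3)*(d - 2)*(d^2 - 1) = (d - 3)*(d - 2)*(d + 1)*(d - 1)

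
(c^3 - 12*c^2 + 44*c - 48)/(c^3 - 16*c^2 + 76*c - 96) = (c - 4)/(c - 8)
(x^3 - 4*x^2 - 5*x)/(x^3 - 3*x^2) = (x^2 - 4*x - 5)/(x*(x - 3))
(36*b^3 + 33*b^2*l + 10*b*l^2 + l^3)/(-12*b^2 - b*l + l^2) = (-12*b^2 - 7*b*l - l^2)/(4*b - l)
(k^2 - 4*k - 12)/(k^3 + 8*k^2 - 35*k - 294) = (k + 2)/(k^2 + 14*k + 49)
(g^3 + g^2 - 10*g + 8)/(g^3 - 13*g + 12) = (g - 2)/(g - 3)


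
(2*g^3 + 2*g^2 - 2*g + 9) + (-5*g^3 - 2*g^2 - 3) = -3*g^3 - 2*g + 6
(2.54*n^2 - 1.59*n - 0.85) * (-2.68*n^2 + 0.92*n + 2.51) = -6.8072*n^4 + 6.598*n^3 + 7.1906*n^2 - 4.7729*n - 2.1335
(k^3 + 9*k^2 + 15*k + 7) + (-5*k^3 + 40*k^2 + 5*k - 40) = -4*k^3 + 49*k^2 + 20*k - 33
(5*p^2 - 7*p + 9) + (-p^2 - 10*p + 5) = 4*p^2 - 17*p + 14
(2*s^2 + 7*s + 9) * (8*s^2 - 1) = 16*s^4 + 56*s^3 + 70*s^2 - 7*s - 9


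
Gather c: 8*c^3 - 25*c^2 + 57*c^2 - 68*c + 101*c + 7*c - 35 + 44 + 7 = 8*c^3 + 32*c^2 + 40*c + 16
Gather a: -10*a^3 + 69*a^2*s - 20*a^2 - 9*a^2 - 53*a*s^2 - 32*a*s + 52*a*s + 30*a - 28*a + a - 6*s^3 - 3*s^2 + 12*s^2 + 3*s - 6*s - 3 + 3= -10*a^3 + a^2*(69*s - 29) + a*(-53*s^2 + 20*s + 3) - 6*s^3 + 9*s^2 - 3*s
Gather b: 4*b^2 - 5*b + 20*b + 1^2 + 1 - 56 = 4*b^2 + 15*b - 54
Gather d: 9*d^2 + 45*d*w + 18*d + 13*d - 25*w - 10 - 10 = 9*d^2 + d*(45*w + 31) - 25*w - 20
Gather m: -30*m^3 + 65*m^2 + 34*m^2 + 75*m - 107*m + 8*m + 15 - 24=-30*m^3 + 99*m^2 - 24*m - 9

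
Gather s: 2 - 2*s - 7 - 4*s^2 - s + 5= -4*s^2 - 3*s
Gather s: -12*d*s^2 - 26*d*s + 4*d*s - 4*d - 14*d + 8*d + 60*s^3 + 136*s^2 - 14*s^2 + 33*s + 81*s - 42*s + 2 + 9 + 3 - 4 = -10*d + 60*s^3 + s^2*(122 - 12*d) + s*(72 - 22*d) + 10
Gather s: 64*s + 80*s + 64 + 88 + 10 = 144*s + 162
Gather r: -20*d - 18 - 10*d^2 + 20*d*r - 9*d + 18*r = -10*d^2 - 29*d + r*(20*d + 18) - 18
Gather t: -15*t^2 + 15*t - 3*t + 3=-15*t^2 + 12*t + 3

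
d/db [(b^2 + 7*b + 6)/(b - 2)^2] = (-11*b - 26)/(b^3 - 6*b^2 + 12*b - 8)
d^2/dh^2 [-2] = 0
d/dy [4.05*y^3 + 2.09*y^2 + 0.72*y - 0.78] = 12.15*y^2 + 4.18*y + 0.72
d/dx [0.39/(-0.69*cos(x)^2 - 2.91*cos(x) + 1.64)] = -(0.5382*cos(x) + 1.1349)*sin(x)/(0.69*cos(x)^2 + 2.91*cos(x) - 1.64)^2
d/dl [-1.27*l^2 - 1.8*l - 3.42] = -2.54*l - 1.8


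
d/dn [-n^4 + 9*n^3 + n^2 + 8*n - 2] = -4*n^3 + 27*n^2 + 2*n + 8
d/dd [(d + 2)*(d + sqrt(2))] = 2*d + sqrt(2) + 2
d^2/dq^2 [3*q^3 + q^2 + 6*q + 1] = 18*q + 2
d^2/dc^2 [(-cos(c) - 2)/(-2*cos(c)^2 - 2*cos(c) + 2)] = (-9*sin(c)^4*cos(c) - 7*sin(c)^4 + 13*sin(c)^2 + 8*cos(c) - 9*cos(3*c)/2 + cos(5*c)/2 + 4)/(2*(-sin(c)^2 + cos(c))^3)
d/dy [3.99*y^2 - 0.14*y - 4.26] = 7.98*y - 0.14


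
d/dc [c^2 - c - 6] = 2*c - 1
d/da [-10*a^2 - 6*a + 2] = -20*a - 6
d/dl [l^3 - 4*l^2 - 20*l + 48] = 3*l^2 - 8*l - 20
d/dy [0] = 0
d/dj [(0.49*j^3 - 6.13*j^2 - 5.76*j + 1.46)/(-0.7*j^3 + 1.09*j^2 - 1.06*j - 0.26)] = (-3.7569*j^4 - 9.1028*j^3 + 15.46*j^2 + 0.00480000000000125*j + 3.0452)/(0.49*j^6 - 1.526*j^5 + 2.6721*j^4 - 1.9468*j^3 + 0.5568*j^2 + 0.5512*j + 0.0676)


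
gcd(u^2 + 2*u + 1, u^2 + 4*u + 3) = u + 1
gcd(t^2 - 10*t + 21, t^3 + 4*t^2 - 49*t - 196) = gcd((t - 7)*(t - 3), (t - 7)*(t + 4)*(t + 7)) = t - 7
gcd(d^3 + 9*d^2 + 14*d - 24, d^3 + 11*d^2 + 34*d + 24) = d^2 + 10*d + 24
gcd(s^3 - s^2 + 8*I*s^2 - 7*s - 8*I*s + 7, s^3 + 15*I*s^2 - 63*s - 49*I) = s^2 + 8*I*s - 7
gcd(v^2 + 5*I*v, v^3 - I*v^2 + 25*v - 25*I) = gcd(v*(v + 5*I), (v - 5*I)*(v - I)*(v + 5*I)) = v + 5*I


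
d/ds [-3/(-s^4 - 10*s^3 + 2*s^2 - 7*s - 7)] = 3*(-4*s^3 - 30*s^2 + 4*s - 7)/(s^4 + 10*s^3 - 2*s^2 + 7*s + 7)^2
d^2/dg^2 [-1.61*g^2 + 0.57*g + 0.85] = -3.22000000000000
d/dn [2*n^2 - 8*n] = 4*n - 8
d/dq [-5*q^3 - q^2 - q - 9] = -15*q^2 - 2*q - 1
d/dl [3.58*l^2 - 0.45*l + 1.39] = 7.16*l - 0.45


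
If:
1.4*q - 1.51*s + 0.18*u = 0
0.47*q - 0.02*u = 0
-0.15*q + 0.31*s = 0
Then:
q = 0.00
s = 0.00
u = 0.00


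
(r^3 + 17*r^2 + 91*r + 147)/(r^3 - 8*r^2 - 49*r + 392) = (r^2 + 10*r + 21)/(r^2 - 15*r + 56)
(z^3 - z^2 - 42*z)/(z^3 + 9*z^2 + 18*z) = (z - 7)/(z + 3)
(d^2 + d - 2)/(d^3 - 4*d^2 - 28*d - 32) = (d - 1)/(d^2 - 6*d - 16)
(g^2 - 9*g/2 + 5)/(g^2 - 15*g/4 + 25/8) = 4*(g - 2)/(4*g - 5)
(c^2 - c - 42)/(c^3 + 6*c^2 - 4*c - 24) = (c - 7)/(c^2 - 4)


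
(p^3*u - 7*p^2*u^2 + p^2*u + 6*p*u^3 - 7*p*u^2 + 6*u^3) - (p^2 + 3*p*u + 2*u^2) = p^3*u - 7*p^2*u^2 + p^2*u - p^2 + 6*p*u^3 - 7*p*u^2 - 3*p*u + 6*u^3 - 2*u^2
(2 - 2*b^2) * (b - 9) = -2*b^3 + 18*b^2 + 2*b - 18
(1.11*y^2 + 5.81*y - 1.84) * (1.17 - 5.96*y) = -6.6156*y^3 - 33.3289*y^2 + 17.7641*y - 2.1528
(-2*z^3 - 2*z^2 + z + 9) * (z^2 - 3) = -2*z^5 - 2*z^4 + 7*z^3 + 15*z^2 - 3*z - 27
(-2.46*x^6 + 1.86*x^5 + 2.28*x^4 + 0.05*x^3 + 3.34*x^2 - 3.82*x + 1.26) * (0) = 0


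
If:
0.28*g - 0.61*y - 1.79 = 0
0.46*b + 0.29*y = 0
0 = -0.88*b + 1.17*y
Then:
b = 0.00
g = 6.39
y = 0.00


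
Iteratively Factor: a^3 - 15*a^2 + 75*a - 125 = (a - 5)*(a^2 - 10*a + 25) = (a - 5)^2*(a - 5)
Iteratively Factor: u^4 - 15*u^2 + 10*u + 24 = (u - 2)*(u^3 + 2*u^2 - 11*u - 12) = (u - 2)*(u + 1)*(u^2 + u - 12) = (u - 2)*(u + 1)*(u + 4)*(u - 3)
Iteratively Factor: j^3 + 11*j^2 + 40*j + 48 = (j + 4)*(j^2 + 7*j + 12) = (j + 4)^2*(j + 3)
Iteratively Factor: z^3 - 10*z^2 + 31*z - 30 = (z - 5)*(z^2 - 5*z + 6) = (z - 5)*(z - 2)*(z - 3)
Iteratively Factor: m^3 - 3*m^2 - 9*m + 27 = (m + 3)*(m^2 - 6*m + 9) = (m - 3)*(m + 3)*(m - 3)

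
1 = 1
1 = 1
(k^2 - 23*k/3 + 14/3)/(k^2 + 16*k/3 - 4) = (k - 7)/(k + 6)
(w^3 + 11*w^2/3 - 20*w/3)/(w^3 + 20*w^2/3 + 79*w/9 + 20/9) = 3*w*(3*w - 4)/(9*w^2 + 15*w + 4)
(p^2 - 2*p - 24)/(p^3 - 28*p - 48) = 1/(p + 2)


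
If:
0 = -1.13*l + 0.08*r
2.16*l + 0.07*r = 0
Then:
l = 0.00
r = 0.00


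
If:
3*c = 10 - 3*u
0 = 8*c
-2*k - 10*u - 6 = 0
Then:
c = 0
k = -59/3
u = 10/3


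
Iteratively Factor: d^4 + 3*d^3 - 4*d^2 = (d)*(d^3 + 3*d^2 - 4*d) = d*(d + 4)*(d^2 - d) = d*(d - 1)*(d + 4)*(d)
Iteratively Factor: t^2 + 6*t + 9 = (t + 3)*(t + 3)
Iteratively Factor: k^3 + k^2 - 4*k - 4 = (k + 1)*(k^2 - 4) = (k - 2)*(k + 1)*(k + 2)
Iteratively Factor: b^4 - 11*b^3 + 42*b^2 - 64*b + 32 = (b - 4)*(b^3 - 7*b^2 + 14*b - 8) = (b - 4)^2*(b^2 - 3*b + 2) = (b - 4)^2*(b - 2)*(b - 1)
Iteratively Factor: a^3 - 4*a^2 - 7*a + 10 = (a - 1)*(a^2 - 3*a - 10) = (a - 5)*(a - 1)*(a + 2)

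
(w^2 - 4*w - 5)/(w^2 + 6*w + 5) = (w - 5)/(w + 5)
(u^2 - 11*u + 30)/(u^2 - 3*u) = (u^2 - 11*u + 30)/(u*(u - 3))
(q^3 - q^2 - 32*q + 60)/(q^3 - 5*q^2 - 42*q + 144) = (q^2 - 7*q + 10)/(q^2 - 11*q + 24)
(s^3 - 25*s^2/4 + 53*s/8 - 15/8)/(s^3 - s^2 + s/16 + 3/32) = 4*(s - 5)/(4*s + 1)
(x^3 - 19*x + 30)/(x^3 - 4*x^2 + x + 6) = (x + 5)/(x + 1)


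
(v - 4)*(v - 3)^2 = v^3 - 10*v^2 + 33*v - 36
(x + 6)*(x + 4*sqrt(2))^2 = x^3 + 6*x^2 + 8*sqrt(2)*x^2 + 32*x + 48*sqrt(2)*x + 192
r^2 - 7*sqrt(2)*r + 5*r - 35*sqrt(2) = (r + 5)*(r - 7*sqrt(2))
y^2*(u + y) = u*y^2 + y^3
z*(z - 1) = z^2 - z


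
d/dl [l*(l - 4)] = 2*l - 4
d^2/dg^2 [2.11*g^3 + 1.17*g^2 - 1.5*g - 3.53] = 12.66*g + 2.34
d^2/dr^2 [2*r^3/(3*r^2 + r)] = 4/(27*r^3 + 27*r^2 + 9*r + 1)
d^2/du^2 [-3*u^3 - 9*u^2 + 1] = -18*u - 18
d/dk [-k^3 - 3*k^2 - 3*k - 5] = -3*k^2 - 6*k - 3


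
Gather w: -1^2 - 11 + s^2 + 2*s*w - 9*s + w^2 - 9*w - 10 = s^2 - 9*s + w^2 + w*(2*s - 9) - 22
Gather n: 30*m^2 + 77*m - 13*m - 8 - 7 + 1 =30*m^2 + 64*m - 14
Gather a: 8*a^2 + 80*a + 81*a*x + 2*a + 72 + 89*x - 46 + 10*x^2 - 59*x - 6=8*a^2 + a*(81*x + 82) + 10*x^2 + 30*x + 20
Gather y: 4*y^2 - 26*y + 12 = 4*y^2 - 26*y + 12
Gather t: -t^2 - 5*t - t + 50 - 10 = -t^2 - 6*t + 40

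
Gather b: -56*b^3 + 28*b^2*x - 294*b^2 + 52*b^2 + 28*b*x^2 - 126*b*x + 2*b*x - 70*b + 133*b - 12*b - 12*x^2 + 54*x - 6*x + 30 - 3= -56*b^3 + b^2*(28*x - 242) + b*(28*x^2 - 124*x + 51) - 12*x^2 + 48*x + 27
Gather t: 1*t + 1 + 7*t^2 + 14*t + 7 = 7*t^2 + 15*t + 8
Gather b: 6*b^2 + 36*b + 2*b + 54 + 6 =6*b^2 + 38*b + 60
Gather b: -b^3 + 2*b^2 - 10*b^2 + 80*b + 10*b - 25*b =-b^3 - 8*b^2 + 65*b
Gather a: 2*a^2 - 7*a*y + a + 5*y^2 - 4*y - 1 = 2*a^2 + a*(1 - 7*y) + 5*y^2 - 4*y - 1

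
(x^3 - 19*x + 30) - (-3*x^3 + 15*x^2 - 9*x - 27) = 4*x^3 - 15*x^2 - 10*x + 57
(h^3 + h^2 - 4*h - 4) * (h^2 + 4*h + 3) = h^5 + 5*h^4 + 3*h^3 - 17*h^2 - 28*h - 12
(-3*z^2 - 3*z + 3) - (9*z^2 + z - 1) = -12*z^2 - 4*z + 4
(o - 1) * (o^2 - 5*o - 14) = o^3 - 6*o^2 - 9*o + 14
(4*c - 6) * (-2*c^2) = -8*c^3 + 12*c^2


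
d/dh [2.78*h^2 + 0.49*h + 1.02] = 5.56*h + 0.49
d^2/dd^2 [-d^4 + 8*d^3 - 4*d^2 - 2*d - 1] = -12*d^2 + 48*d - 8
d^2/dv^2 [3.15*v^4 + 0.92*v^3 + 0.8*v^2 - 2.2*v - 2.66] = 37.8*v^2 + 5.52*v + 1.6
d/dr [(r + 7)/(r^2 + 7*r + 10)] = (r^2 + 7*r - (r + 7)*(2*r + 7) + 10)/(r^2 + 7*r + 10)^2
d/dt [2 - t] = -1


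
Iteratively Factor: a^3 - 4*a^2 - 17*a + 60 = (a + 4)*(a^2 - 8*a + 15) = (a - 3)*(a + 4)*(a - 5)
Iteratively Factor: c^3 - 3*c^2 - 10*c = (c - 5)*(c^2 + 2*c) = c*(c - 5)*(c + 2)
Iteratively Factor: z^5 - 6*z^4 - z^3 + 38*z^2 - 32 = (z - 1)*(z^4 - 5*z^3 - 6*z^2 + 32*z + 32) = (z - 4)*(z - 1)*(z^3 - z^2 - 10*z - 8) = (z - 4)*(z - 1)*(z + 2)*(z^2 - 3*z - 4) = (z - 4)*(z - 1)*(z + 1)*(z + 2)*(z - 4)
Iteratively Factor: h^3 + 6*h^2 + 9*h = (h + 3)*(h^2 + 3*h) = (h + 3)^2*(h)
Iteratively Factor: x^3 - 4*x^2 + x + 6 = (x - 2)*(x^2 - 2*x - 3) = (x - 3)*(x - 2)*(x + 1)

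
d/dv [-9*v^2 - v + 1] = -18*v - 1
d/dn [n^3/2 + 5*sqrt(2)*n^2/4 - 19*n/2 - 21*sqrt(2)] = 3*n^2/2 + 5*sqrt(2)*n/2 - 19/2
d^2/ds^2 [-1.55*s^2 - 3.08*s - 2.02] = -3.10000000000000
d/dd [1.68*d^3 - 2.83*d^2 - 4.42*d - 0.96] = 5.04*d^2 - 5.66*d - 4.42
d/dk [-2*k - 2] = -2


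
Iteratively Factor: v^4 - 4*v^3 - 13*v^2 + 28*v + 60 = (v - 5)*(v^3 + v^2 - 8*v - 12) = (v - 5)*(v + 2)*(v^2 - v - 6) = (v - 5)*(v + 2)^2*(v - 3)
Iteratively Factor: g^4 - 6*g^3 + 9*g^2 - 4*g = (g - 1)*(g^3 - 5*g^2 + 4*g) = g*(g - 1)*(g^2 - 5*g + 4) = g*(g - 1)^2*(g - 4)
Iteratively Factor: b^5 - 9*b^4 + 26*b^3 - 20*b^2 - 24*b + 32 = (b - 4)*(b^4 - 5*b^3 + 6*b^2 + 4*b - 8) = (b - 4)*(b + 1)*(b^3 - 6*b^2 + 12*b - 8) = (b - 4)*(b - 2)*(b + 1)*(b^2 - 4*b + 4) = (b - 4)*(b - 2)^2*(b + 1)*(b - 2)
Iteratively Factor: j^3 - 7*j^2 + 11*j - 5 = (j - 1)*(j^2 - 6*j + 5) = (j - 5)*(j - 1)*(j - 1)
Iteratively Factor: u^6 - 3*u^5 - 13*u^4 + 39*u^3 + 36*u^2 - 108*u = (u - 3)*(u^5 - 13*u^3 + 36*u) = (u - 3)*(u + 3)*(u^4 - 3*u^3 - 4*u^2 + 12*u) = (u - 3)*(u + 2)*(u + 3)*(u^3 - 5*u^2 + 6*u) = (u - 3)*(u - 2)*(u + 2)*(u + 3)*(u^2 - 3*u) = u*(u - 3)*(u - 2)*(u + 2)*(u + 3)*(u - 3)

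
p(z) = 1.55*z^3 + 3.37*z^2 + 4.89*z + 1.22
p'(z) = 4.65*z^2 + 6.74*z + 4.89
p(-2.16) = -9.24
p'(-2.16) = 12.03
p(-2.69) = -17.72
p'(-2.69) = 20.41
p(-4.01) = -64.14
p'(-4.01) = 52.64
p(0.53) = 4.99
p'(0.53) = 9.77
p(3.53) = 128.65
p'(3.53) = 86.63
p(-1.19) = -2.44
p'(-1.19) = 3.45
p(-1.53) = -3.92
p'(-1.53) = 5.46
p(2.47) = 57.22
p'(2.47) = 49.91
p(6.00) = 486.68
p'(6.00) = 212.73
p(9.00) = 1448.15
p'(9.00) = 442.20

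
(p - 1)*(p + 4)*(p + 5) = p^3 + 8*p^2 + 11*p - 20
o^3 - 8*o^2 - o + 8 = (o - 8)*(o - 1)*(o + 1)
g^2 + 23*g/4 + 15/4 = (g + 3/4)*(g + 5)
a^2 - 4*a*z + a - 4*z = (a + 1)*(a - 4*z)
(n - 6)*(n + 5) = n^2 - n - 30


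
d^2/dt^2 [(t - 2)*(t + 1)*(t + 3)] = 6*t + 4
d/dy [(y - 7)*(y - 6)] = 2*y - 13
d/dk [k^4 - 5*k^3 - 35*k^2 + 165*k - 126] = 4*k^3 - 15*k^2 - 70*k + 165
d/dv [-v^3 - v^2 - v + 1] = -3*v^2 - 2*v - 1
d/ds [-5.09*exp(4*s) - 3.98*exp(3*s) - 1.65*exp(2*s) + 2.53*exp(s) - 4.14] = (-20.36*exp(3*s) - 11.94*exp(2*s) - 3.3*exp(s) + 2.53)*exp(s)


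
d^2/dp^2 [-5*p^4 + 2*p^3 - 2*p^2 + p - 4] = -60*p^2 + 12*p - 4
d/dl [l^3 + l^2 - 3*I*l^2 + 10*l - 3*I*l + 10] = 3*l^2 + l*(2 - 6*I) + 10 - 3*I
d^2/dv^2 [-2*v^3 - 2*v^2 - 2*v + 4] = -12*v - 4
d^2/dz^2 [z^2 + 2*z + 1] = 2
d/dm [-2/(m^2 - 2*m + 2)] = 4*(m - 1)/(m^2 - 2*m + 2)^2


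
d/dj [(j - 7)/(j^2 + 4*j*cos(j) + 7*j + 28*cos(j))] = (4*j^2*sin(j) - j^2 + 14*j - 196*sin(j) + 56*cos(j) + 49)/((j + 7)^2*(j + 4*cos(j))^2)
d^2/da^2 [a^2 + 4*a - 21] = 2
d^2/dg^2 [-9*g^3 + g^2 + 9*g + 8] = 2 - 54*g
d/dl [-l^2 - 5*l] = -2*l - 5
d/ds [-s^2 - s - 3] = -2*s - 1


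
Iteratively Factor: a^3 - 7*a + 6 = (a + 3)*(a^2 - 3*a + 2) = (a - 1)*(a + 3)*(a - 2)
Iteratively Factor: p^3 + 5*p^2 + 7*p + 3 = (p + 3)*(p^2 + 2*p + 1) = (p + 1)*(p + 3)*(p + 1)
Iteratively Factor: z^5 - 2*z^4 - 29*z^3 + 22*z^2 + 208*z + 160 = (z + 2)*(z^4 - 4*z^3 - 21*z^2 + 64*z + 80) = (z + 2)*(z + 4)*(z^3 - 8*z^2 + 11*z + 20) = (z - 4)*(z + 2)*(z + 4)*(z^2 - 4*z - 5) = (z - 4)*(z + 1)*(z + 2)*(z + 4)*(z - 5)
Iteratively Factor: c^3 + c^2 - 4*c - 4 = (c + 1)*(c^2 - 4) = (c + 1)*(c + 2)*(c - 2)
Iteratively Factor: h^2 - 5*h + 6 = (h - 3)*(h - 2)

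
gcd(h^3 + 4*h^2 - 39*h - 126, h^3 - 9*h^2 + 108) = h^2 - 3*h - 18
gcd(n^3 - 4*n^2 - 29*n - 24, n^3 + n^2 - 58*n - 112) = n - 8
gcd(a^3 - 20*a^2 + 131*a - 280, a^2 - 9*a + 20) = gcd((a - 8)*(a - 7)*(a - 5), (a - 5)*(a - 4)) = a - 5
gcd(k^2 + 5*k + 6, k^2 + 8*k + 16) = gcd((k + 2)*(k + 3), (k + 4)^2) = 1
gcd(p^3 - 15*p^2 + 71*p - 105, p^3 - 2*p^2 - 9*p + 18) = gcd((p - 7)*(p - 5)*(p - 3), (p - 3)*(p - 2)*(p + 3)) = p - 3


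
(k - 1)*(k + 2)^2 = k^3 + 3*k^2 - 4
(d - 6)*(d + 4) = d^2 - 2*d - 24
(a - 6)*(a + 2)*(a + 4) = a^3 - 28*a - 48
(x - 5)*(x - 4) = x^2 - 9*x + 20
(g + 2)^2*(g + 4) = g^3 + 8*g^2 + 20*g + 16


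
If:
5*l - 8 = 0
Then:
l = 8/5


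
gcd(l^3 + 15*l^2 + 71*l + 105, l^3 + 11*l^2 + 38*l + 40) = l + 5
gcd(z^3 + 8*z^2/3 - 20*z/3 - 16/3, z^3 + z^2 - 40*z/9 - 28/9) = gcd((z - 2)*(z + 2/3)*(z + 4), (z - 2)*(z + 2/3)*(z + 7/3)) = z^2 - 4*z/3 - 4/3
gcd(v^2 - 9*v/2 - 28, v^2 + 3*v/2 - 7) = v + 7/2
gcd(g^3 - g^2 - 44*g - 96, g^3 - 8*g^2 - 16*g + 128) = g^2 - 4*g - 32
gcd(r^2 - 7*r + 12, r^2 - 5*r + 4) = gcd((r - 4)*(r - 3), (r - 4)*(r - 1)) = r - 4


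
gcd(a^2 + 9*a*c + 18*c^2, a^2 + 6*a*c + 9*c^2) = a + 3*c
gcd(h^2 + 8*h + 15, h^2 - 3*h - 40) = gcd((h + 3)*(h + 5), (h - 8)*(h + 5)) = h + 5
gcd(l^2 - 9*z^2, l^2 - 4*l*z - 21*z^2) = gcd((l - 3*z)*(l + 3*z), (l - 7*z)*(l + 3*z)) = l + 3*z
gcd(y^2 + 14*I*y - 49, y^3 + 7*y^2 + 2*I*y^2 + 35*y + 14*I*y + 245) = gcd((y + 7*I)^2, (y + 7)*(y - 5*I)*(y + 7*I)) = y + 7*I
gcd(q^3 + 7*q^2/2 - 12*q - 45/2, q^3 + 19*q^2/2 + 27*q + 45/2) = q^2 + 13*q/2 + 15/2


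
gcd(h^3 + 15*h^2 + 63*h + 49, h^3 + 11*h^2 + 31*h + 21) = h^2 + 8*h + 7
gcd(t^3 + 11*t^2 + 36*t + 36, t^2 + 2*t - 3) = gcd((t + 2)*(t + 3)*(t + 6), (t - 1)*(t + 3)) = t + 3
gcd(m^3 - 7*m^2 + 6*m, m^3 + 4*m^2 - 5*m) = m^2 - m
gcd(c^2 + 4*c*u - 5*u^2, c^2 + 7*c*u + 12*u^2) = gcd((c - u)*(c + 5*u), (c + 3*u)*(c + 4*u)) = 1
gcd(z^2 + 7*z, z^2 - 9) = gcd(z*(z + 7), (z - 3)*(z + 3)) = 1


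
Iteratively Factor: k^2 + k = (k + 1)*(k)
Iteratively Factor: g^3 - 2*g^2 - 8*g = (g - 4)*(g^2 + 2*g) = g*(g - 4)*(g + 2)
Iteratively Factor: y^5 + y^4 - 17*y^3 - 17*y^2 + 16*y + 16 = (y - 4)*(y^4 + 5*y^3 + 3*y^2 - 5*y - 4) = (y - 4)*(y - 1)*(y^3 + 6*y^2 + 9*y + 4) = (y - 4)*(y - 1)*(y + 1)*(y^2 + 5*y + 4) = (y - 4)*(y - 1)*(y + 1)^2*(y + 4)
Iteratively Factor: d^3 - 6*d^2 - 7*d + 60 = (d - 5)*(d^2 - d - 12) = (d - 5)*(d + 3)*(d - 4)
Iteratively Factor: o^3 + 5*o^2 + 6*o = (o + 3)*(o^2 + 2*o) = o*(o + 3)*(o + 2)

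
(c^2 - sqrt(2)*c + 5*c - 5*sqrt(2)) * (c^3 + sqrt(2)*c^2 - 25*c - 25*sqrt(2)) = c^5 + 5*c^4 - 27*c^3 - 135*c^2 + 50*c + 250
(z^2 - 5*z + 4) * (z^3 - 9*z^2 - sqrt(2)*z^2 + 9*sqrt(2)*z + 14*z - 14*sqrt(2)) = z^5 - 14*z^4 - sqrt(2)*z^4 + 14*sqrt(2)*z^3 + 63*z^3 - 106*z^2 - 63*sqrt(2)*z^2 + 56*z + 106*sqrt(2)*z - 56*sqrt(2)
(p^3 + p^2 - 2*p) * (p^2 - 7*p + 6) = p^5 - 6*p^4 - 3*p^3 + 20*p^2 - 12*p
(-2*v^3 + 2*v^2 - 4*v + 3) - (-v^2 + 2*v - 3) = -2*v^3 + 3*v^2 - 6*v + 6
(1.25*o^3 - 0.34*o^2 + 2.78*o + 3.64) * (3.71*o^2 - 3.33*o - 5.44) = 4.6375*o^5 - 5.4239*o^4 + 4.646*o^3 + 6.0966*o^2 - 27.2444*o - 19.8016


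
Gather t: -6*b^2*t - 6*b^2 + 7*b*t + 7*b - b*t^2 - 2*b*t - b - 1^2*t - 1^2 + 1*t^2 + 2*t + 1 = -6*b^2 + 6*b + t^2*(1 - b) + t*(-6*b^2 + 5*b + 1)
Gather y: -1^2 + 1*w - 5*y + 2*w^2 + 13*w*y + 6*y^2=2*w^2 + w + 6*y^2 + y*(13*w - 5) - 1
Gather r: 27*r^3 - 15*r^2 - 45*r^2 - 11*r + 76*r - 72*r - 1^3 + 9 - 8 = 27*r^3 - 60*r^2 - 7*r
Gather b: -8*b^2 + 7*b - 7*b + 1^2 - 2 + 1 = -8*b^2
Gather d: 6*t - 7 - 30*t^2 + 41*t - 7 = -30*t^2 + 47*t - 14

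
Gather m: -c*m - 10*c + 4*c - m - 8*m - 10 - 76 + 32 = -6*c + m*(-c - 9) - 54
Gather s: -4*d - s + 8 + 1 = -4*d - s + 9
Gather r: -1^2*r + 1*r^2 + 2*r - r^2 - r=0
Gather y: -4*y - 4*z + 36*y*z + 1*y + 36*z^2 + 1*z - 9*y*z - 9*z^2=y*(27*z - 3) + 27*z^2 - 3*z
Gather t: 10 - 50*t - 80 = -50*t - 70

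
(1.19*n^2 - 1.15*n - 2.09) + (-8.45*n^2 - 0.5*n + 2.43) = -7.26*n^2 - 1.65*n + 0.34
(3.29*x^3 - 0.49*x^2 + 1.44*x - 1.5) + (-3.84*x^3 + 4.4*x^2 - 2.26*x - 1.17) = -0.55*x^3 + 3.91*x^2 - 0.82*x - 2.67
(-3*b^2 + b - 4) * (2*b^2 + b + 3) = -6*b^4 - b^3 - 16*b^2 - b - 12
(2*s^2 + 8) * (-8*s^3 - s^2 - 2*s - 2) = -16*s^5 - 2*s^4 - 68*s^3 - 12*s^2 - 16*s - 16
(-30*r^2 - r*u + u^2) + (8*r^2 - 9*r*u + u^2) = -22*r^2 - 10*r*u + 2*u^2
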